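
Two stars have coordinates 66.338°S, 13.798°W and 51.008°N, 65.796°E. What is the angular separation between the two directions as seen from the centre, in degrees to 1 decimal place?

In radians: φ₁ = -1.1578, φ₂ = 0.8903, Δλ = 79.594° = 1.3892 rad.
Haversine: a = sin²(Δφ/2) + cos φ₁ cos φ₂ sin²(Δλ/2) = 0.7297 + (0.4013)(0.6292)(0.4097) = 0.83314.
Central angle c = 2·arcsin(√a) = 2.30000 rad.
So the angular separation is 131.8°.

131.8°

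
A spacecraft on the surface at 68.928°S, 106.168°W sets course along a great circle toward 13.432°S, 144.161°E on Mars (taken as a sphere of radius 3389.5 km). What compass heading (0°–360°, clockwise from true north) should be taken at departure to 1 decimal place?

With φ₁ = -1.2030, φ₂ = -0.2344, Δλ = -1.9141 rad, the forward-azimuth formula gives
θ = atan2( sin Δλ cos φ₂ , cos φ₁ sin φ₂ − sin φ₁ cos φ₂ cos Δλ ) = atan2(-0.9159, -0.3890) = -113.01°.
Adding 360° brings this into [0°, 360°): 247.0°.

247.0°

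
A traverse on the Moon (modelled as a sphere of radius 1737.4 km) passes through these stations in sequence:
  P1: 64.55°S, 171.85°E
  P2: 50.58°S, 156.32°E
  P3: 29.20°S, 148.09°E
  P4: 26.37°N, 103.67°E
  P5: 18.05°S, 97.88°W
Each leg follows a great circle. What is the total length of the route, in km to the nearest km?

8092 km

Leg P1→P2: central angle 0.2821 rad, distance 490.2 km.
Leg P2→P3: central angle 0.3885 rad, distance 675.0 km.
Leg P3→P4: central angle 1.2219 rad, distance 2122.9 km.
Leg P4→P5: central angle 2.7650 rad, distance 4803.9 km.
Total: 490.2 + 675.0 + 2122.9 + 4803.9 ≈ 8092 km.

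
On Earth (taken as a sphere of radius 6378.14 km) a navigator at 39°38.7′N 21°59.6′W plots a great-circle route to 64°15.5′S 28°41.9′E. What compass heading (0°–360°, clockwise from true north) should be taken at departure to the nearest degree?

159°

Δλ = 50.692° = 0.8847 rad.
y = sin Δλ · cos φ₂ = (0.7737)(0.4343) = 0.3360
x = cos φ₁ sin φ₂ − sin φ₁ cos φ₂ cos Δλ = (0.7700)(-0.9008) − (0.6380)(0.4343)(0.6335) = -0.8691
θ = atan2(y, x) = 158.86°, so the bearing is 159°.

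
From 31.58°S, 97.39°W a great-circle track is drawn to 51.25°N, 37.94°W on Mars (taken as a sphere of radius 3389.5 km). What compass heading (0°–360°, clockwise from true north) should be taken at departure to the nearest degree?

33°

Δλ = 59.450° = 1.0376 rad.
y = sin Δλ · cos φ₂ = (0.8612)(0.6259) = 0.5390
x = cos φ₁ sin φ₂ − sin φ₁ cos φ₂ cos Δλ = (0.8519)(0.7799) − (-0.5237)(0.6259)(0.5083) = 0.8310
θ = atan2(y, x) = 32.97°, so the bearing is 33°.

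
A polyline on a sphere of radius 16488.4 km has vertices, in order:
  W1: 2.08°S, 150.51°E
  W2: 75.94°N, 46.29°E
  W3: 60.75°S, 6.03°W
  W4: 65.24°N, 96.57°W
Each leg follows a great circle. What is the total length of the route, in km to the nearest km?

108987 km

Leg W1→W2: central angle 1.6658 rad, distance 27466.1 km.
Leg W2→W3: central angle 2.4556 rad, distance 40489.1 km.
Leg W3→W4: central angle 2.4885 rad, distance 41031.6 km.
Total: 27466.1 + 40489.1 + 41031.6 ≈ 108987 km.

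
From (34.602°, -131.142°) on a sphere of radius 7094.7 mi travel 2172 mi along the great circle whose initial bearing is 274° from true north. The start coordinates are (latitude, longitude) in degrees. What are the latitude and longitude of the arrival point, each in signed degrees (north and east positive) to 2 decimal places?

Angular distance δ = d/R = 2172/7094.7 = 0.30614 rad; initial bearing θ = 4.7822 rad.
sin φ₂ = sin φ₁ cos δ + cos φ₁ sin δ cos θ = (0.5679)(0.9535) + (0.8231)(0.3014)(0.0698) = 0.5588, so φ₂ = 33.97°.
Δλ = atan2(sin θ sin δ cos φ₁, cos δ − sin φ₁ sin φ₂) = atan2(-0.2475, 0.6362) = -21.255°.
λ₂ = -131.142° − 21.255° = -152.40°.

33.97°, -152.40°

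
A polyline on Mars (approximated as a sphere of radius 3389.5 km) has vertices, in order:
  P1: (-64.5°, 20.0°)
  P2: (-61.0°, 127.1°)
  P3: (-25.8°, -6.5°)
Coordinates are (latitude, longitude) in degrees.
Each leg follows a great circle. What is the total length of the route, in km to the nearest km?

7614 km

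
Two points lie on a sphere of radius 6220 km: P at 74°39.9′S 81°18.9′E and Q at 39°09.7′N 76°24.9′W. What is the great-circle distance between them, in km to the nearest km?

15526 km

In radians: φ₁ = -1.3032, φ₂ = 0.6835, Δλ = -157.730° = -2.7529 rad.
cos c = sin φ₁ sin φ₂ + cos φ₁ cos φ₂ cos Δλ = (-0.9644)(0.6315) + (0.2645)(0.7754)(-0.9254) = -0.79879,
so c = arccos(-0.79879) = 2.49607 rad.
Distance = R·c = 6220 × 2.4961 ≈ 15526 km.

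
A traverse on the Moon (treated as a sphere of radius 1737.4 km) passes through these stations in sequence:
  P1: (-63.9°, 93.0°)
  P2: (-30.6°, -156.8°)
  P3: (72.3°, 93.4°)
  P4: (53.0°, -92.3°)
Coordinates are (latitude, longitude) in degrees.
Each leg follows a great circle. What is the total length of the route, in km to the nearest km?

7599 km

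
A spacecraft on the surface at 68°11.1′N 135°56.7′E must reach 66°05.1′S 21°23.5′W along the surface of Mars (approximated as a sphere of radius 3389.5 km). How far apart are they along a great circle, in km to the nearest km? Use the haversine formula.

10116 km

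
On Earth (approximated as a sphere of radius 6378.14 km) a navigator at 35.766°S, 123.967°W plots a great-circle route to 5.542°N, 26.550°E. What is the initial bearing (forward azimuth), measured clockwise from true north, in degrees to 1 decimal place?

131.1°

Δλ = 150.517° = 2.6270 rad.
y = sin Δλ · cos φ₂ = (0.4922)(0.9953) = 0.4899
x = cos φ₁ sin φ₂ − sin φ₁ cos φ₂ cos Δλ = (0.8114)(0.0966) − (-0.5845)(0.9953)(-0.8705) = -0.4280
θ = atan2(y, x) = 131.15°, so the bearing is 131.1°.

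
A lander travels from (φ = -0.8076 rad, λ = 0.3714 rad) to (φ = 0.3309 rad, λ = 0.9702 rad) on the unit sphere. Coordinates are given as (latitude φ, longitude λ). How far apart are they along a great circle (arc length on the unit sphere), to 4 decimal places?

Let φ₁ = -0.8076 rad, φ₂ = 0.3309 rad, and Δλ = 0.5988 rad.
cos c = sin φ₁ sin φ₂ + cos φ₁ cos φ₂ cos Δλ = (-0.7226)(0.3249) + (0.6912)(0.9458)(0.8260) = 0.30522,
so c = arccos(0.30522) = 1.26063 rad.
On the unit sphere the arc length equals the central angle: 1.2606.

1.2606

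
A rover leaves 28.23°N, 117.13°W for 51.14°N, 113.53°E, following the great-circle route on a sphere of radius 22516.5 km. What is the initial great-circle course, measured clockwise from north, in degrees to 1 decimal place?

331.0°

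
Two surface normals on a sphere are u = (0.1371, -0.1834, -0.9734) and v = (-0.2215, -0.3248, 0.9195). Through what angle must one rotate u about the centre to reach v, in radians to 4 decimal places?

u·v = -0.8658; |u| = 1.0000, |v| = 1.0000.
cos θ = (u·v)/(|u||v|) = -0.8659, so θ = 2.6176 rad.

2.6176 rad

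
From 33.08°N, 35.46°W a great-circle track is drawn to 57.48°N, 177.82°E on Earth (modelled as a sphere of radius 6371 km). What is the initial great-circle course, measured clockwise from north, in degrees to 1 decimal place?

Δλ = -146.720° = -2.5607 rad.
y = sin Δλ · cos φ₂ = (-0.5487)(0.5376) = -0.2950
x = cos φ₁ sin φ₂ − sin φ₁ cos φ₂ cos Δλ = (0.8379)(0.8432) − (0.5458)(0.5376)(-0.8360) = 0.9518
θ = atan2(y, x) = -17.22°; adding 360° gives 342.8°.

342.8°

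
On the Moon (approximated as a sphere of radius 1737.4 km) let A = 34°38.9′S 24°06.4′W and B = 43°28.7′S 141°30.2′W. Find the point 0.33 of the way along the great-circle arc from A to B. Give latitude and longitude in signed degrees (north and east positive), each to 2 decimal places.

Central angle δ = 1.4540 rad. Interpolating on the sphere with fraction f = 0.33:
P = [sin((1−f)δ)·A + sin(fδ)·B] / sin δ = 0.8329·A + 0.4648·B in Cartesian coordinates,
giving P = (0.3615, -0.4898, -0.7934), i.e. latitude -52.50°, longitude -53.57°.

-52.50°, -53.57°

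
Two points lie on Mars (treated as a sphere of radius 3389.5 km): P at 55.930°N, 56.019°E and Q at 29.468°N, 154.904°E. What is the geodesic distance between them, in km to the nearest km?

4177 km

With latitudes φ₁ = 55.930°, φ₂ = 29.468° and longitude difference Δλ = 98.885°:
cos c = sin φ₁ sin φ₂ + cos φ₁ cos φ₂ cos Δλ = (0.8284)(0.4919) + (0.5602)(0.8706)(-0.1545) = 0.33217,
so c = arccos(0.33217) = 1.23220 rad.
Distance = R·c = 3389.5 × 1.2322 ≈ 4177 km.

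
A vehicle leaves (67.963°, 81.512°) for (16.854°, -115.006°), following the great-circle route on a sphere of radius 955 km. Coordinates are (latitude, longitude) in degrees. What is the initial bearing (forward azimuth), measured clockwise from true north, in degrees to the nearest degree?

16°

With φ₁ = 1.1862, φ₂ = 0.2942, Δλ = 2.8533 rad, the forward-azimuth formula gives
θ = atan2( sin Δλ cos φ₂ , cos φ₁ sin φ₂ − sin φ₁ cos φ₂ cos Δλ ) = atan2(0.2721, 0.9593) = 15.84°.
So the initial bearing is 16°.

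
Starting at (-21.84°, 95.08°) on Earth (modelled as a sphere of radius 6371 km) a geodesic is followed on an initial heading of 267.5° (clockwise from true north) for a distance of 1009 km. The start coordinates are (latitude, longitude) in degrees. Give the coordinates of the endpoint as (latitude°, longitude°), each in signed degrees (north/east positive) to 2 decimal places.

-21.95°, 85.30°

Angular distance δ = d/R = 1009/6371 = 0.15837 rad; initial bearing θ = 4.6688 rad.
sin φ₂ = sin φ₁ cos δ + cos φ₁ sin δ cos θ = (-0.3720)(0.9875) + (0.9282)(0.1577)(-0.0436) = -0.3737, so φ₂ = -21.95°.
Δλ = atan2(sin θ sin δ cos φ₁, cos δ − sin φ₁ sin φ₂) = atan2(-0.1463, 0.8484) = -9.780°.
λ₂ = 95.080° − 9.780° = 85.30°.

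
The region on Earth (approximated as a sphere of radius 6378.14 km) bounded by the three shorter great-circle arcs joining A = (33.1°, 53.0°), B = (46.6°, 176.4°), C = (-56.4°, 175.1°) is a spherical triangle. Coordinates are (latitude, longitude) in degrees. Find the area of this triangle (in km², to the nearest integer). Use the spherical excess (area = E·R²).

Side lengths (central angles): a = 1.7978, b = 2.3479, c = 1.4908 rad; semiperimeter s = 2.8182.
By l'Huilier's theorem, tan(E/4) = √[tan(s/2) tan((s−a)/2) tan((s−b)/2) tan((s−c)/2)], giving spherical excess E = 2.7035 rad.
Area = E·R² = 2.7035 × (6378.14)² ≈ 109979513 km².

109979513 km²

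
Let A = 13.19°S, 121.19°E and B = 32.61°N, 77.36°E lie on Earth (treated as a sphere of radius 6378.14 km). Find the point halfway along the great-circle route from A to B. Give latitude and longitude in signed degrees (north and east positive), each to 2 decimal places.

Central angle δ = 1.0830 rad. Interpolating on the sphere with fraction f = 0.5:
P = [sin((1−f)δ)·A + sin(fδ)·B] / sin δ = 0.5835·A + 0.5835·B in Cartesian coordinates,
giving P = (-0.1866, 0.9656, 0.1813), i.e. latitude 10.45°, longitude 100.94°.

10.45°, 100.94°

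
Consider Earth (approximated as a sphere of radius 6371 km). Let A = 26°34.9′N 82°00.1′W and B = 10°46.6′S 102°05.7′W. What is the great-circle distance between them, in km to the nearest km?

In radians: φ₁ = 0.4639, φ₂ = -0.1881, Δλ = -20.093° = -0.3507 rad.
cos c = sin φ₁ sin φ₂ + cos φ₁ cos φ₂ cos Δλ = (0.4475)(-0.1870) + (0.8943)(0.9824)(0.9391) = 0.74138,
so c = arccos(0.74138) = 0.73567 rad.
Distance = R·c = 6371 × 0.7357 ≈ 4687 km.

4687 km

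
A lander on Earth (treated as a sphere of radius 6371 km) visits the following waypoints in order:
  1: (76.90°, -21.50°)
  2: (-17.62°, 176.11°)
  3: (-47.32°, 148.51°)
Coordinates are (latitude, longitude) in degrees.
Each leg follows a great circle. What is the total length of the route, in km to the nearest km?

17500 km

Leg 1→2: central angle 2.0952 rad, distance 13348.7 km.
Leg 2→3: central angle 0.6516 rad, distance 4151.4 km.
Total: 13348.7 + 4151.4 ≈ 17500 km.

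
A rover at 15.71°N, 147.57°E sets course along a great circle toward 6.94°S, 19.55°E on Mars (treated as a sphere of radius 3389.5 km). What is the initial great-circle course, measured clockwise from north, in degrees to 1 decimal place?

With φ₁ = 0.2742, φ₂ = -0.1211, Δλ = -2.2344 rad, the forward-azimuth formula gives
θ = atan2( sin Δλ cos φ₂ , cos φ₁ sin φ₂ − sin φ₁ cos φ₂ cos Δλ ) = atan2(-0.7820, 0.0492) = -86.40°.
Adding 360° brings this into [0°, 360°): 273.6°.

273.6°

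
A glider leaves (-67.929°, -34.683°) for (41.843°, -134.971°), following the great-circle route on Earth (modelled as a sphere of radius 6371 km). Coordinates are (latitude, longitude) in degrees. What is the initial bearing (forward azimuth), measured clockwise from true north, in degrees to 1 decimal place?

279.9°

Δλ = -100.288° = -1.7504 rad.
y = sin Δλ · cos φ₂ = (-0.9839)(0.7450) = -0.7330
x = cos φ₁ sin φ₂ − sin φ₁ cos φ₂ cos Δλ = (0.3758)(0.6671) − (-0.9267)(0.7450)(-0.1786) = 0.1274
θ = atan2(y, x) = -80.14°; adding 360° gives 279.9°.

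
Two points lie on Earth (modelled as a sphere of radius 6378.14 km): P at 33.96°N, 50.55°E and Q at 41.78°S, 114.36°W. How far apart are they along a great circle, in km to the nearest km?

Let φ₁ = 0.5927 rad, φ₂ = -0.7292 rad, and Δλ = -2.8782 rad.
cos c = sin φ₁ sin φ₂ + cos φ₁ cos φ₂ cos Δλ = (0.5586)(-0.6663) + (0.8294)(0.7457)(-0.9655) = -0.96937,
so c = arccos(-0.96937) = 2.89346 rad.
Distance = R·c = 6378.14 × 2.8935 ≈ 18455 km.

18455 km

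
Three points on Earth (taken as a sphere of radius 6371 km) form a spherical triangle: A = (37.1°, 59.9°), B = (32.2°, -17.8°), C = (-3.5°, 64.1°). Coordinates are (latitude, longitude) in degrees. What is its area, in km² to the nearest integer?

Side lengths (central angles): a = 1.4842, b = 0.7119, c = 1.0869 rad; semiperimeter s = 1.6415.
By l'Huilier's theorem, tan(E/4) = √[tan(s/2) tan((s−a)/2) tan((s−b)/2) tan((s−c)/2)], giving spherical excess E = 0.4378 rad.
Area = E·R² = 0.4378 × (6371)² ≈ 17768532 km².

17768532 km²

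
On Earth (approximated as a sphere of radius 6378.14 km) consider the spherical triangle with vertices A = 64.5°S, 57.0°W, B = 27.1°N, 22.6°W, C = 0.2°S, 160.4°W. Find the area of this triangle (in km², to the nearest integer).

111588811 km²

Side lengths (central angles): a = 2.2930, b = 1.6676, c = 1.6659 rad; semiperimeter s = 2.8132.
By l'Huilier's theorem, tan(E/4) = √[tan(s/2) tan((s−a)/2) tan((s−b)/2) tan((s−c)/2)], giving spherical excess E = 2.7430 rad.
Area = E·R² = 2.7430 × (6378.14)² ≈ 111588811 km².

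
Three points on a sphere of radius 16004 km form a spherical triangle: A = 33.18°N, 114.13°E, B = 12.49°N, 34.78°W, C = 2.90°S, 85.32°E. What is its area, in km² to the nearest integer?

379496783 km²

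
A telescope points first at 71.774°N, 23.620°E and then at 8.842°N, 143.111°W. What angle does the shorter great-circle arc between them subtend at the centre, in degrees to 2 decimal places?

Let φ₁ = 1.2527 rad, φ₂ = 0.1543 rad, and Δλ = -2.9100 rad.
Haversine: a = sin²(Δφ/2) + cos φ₁ cos φ₂ sin²(Δλ/2) = 0.2725 + (0.3128)(0.9881)(0.9867) = 0.57740.
Central angle c = 2·arcsin(√a) = 1.72622 rad.
So the angular separation is 98.91°.

98.91°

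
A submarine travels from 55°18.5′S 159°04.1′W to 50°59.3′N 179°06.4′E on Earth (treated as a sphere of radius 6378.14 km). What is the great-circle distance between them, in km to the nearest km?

Let φ₁ = -0.9653 rad, φ₂ = 0.8899 rad, and Δλ = -0.3809 rad.
cos c = sin φ₁ sin φ₂ + cos φ₁ cos φ₂ cos Δλ = (-0.8222)(0.7770) + (0.5692)(0.6295)(0.9283) = -0.30629,
so c = arccos(-0.30629) = 1.88209 rad.
Distance = R·c = 6378.14 × 1.8821 ≈ 12004 km.

12004 km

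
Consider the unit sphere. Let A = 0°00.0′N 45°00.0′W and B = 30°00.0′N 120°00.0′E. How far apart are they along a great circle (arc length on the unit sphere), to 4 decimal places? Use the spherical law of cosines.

With latitudes φ₁ = 0.000°, φ₂ = 30.000° and longitude difference Δλ = 165.000°:
cos c = sin φ₁ sin φ₂ + cos φ₁ cos φ₂ cos Δλ = (0.0000)(0.5000) + (1.0000)(0.8660)(-0.9659) = -0.83652,
so c = arccos(-0.83652) = 2.56169 rad.
On the unit sphere the arc length equals the central angle: 2.5617.

2.5617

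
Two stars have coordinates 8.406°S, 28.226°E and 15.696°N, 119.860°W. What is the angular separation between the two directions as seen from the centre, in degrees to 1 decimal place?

Let φ₁ = -0.1467 rad, φ₂ = 0.2739 rad, and Δλ = -2.5846 rad.
cos c = sin φ₁ sin φ₂ + cos φ₁ cos φ₂ cos Δλ = (-0.1462)(0.2705) + (0.9893)(0.9627)(-0.8488) = -0.84796,
so c = arccos(-0.84796) = 2.58292 rad.
So the angular separation is 148.0°.

148.0°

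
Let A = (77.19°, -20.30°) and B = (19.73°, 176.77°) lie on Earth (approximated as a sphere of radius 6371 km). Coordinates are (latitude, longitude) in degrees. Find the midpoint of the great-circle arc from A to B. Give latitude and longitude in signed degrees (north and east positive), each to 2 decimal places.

60.85°, -178.13°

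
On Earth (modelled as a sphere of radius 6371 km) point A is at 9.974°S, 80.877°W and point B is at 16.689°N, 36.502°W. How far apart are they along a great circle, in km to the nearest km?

In radians: φ₁ = -0.1741, φ₂ = 0.2913, Δλ = 44.375° = 0.7745 rad.
Haversine: a = sin²(Δφ/2) + cos φ₁ cos φ₂ sin²(Δλ/2) = 0.0532 + (0.9849)(0.9579)(0.1426) = 0.18771.
Central angle c = 2·arcsin(√a) = 0.89620 rad.
Distance = R·c = 6371 × 0.8962 ≈ 5710 km.

5710 km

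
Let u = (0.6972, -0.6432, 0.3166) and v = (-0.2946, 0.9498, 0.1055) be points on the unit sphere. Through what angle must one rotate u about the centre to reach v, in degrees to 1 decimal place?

141.5°

u·v = -0.7829; |u| = 1.0000, |v| = 1.0000.
cos θ = (u·v)/(|u||v|) = -0.7829, so θ = 141.5°.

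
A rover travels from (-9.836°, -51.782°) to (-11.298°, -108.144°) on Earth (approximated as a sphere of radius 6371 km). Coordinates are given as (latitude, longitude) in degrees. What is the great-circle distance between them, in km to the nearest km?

6154 km

In radians: φ₁ = -0.1717, φ₂ = -0.1972, Δλ = -56.362° = -0.9837 rad.
Haversine: a = sin²(Δφ/2) + cos φ₁ cos φ₂ sin²(Δλ/2) = 0.0002 + (0.9853)(0.9806)(0.2230) = 0.21565.
Central angle c = 2·arcsin(√a) = 0.96588 rad.
Distance = R·c = 6371 × 0.9659 ≈ 6154 km.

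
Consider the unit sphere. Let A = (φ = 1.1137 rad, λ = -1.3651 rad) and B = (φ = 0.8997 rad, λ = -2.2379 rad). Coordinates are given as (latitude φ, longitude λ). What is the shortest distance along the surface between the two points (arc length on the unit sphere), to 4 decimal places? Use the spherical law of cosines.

0.4968

In radians: φ₁ = 1.1137, φ₂ = 0.8997, Δλ = -50.008° = -0.8728 rad.
cos c = sin φ₁ sin φ₂ + cos φ₁ cos φ₂ cos Δλ = (0.8973)(0.7831) + (0.4413)(0.6218)(0.6427) = 0.87912,
so c = arccos(0.87912) = 0.49677 rad.
On the unit sphere the arc length equals the central angle: 0.4968.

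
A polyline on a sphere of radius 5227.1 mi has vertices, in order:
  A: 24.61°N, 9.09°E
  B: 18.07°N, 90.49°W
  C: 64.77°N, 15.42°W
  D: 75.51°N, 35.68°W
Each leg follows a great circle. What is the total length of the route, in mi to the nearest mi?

15583 mi

Leg A→B: central angle 1.5855 rad, distance 8287.4 mi.
Leg B→C: central angle 1.1756 rad, distance 6145.0 mi.
Leg C→D: central angle 0.2201 rad, distance 1150.3 mi.
Total: 8287.4 + 6145.0 + 1150.3 ≈ 15583 mi.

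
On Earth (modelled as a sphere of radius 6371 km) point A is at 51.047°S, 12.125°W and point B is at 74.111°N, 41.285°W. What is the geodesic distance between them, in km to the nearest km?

14089 km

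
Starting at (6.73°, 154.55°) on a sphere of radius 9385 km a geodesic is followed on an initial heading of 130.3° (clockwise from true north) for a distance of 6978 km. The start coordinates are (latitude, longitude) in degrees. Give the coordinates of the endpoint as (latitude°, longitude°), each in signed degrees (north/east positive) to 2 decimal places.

-20.40°, -172.03°

Angular distance δ = d/R = 6978/9385 = 0.74353 rad; initial bearing θ = 2.2742 rad.
sin φ₂ = sin φ₁ cos δ + cos φ₁ sin δ cos θ = (0.1172)(0.7361) + (0.9931)(0.6769)(-0.6468) = -0.3485, so φ₂ = -20.40°.
Δλ = atan2(sin θ sin δ cos φ₁, cos δ − sin φ₁ sin φ₂) = atan2(0.5127, 0.7769) = 33.420°.
λ₂ = 154.550° + 33.420° = 187.97° → -172.03° after wrapping to (−180°, 180°].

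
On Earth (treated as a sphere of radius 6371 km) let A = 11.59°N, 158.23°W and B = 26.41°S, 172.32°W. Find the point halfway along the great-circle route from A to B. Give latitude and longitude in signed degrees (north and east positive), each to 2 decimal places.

The central angle between A and B is δ = 0.7050 rad.
With f = 0.5, the slerp weights are sin((1−f)δ)/sin δ = 0.5328 and sin(fδ)/sin δ = 0.5328.
Weighted sum of the unit vectors: (0.5328)·(-0.9097,-0.3633,0.2009) + (0.5328)·(-0.8876,-0.1197,-0.4448) = (-0.9575, -0.2573, -0.1299).
Converting back: φ = atan2(z, √(x²+y²)) = -7.47°, λ = atan2(y, x) = -164.96°.

-7.47°, -164.96°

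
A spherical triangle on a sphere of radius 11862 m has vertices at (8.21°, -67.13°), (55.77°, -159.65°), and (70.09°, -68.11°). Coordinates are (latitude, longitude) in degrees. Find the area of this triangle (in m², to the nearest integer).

58258526 m²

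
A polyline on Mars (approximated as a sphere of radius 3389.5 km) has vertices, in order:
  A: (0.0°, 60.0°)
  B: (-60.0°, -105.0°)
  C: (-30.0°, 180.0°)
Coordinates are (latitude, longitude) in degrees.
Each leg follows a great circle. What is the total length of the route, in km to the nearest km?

Leg A→B: central angle 2.0748 rad, distance 7032.6 km.
Leg B→C: central angle 0.9943 rad, distance 3370.2 km.
Total: 7032.6 + 3370.2 ≈ 10403 km.

10403 km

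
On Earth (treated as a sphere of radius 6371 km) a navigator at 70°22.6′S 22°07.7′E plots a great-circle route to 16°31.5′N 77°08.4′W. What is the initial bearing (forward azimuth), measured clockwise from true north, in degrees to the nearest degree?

267°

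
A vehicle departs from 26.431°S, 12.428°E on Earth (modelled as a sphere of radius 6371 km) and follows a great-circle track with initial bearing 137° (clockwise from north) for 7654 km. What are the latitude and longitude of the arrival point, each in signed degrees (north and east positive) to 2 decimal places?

Angular distance δ = d/R = 7654/6371 = 1.20138 rad; initial bearing θ = 2.3911 rad.
sin φ₂ = sin φ₁ cos δ + cos φ₁ sin δ cos θ = (-0.4451)(0.3611) + (0.8955)(0.9325)(-0.7314) = -0.7714, so φ₂ = -50.48°.
Δλ = atan2(sin θ sin δ cos φ₁, cos δ − sin φ₁ sin φ₂) = atan2(0.5695, 0.0177) = 88.221°.
λ₂ = 12.428° + 88.221° = 100.65°.

-50.48°, 100.65°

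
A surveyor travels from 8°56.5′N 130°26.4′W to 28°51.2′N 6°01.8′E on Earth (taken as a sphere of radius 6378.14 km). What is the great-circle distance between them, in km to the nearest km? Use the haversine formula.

13751 km

In radians: φ₁ = 0.1561, φ₂ = 0.5036, Δλ = 136.470° = 2.3819 rad.
Haversine: a = sin²(Δφ/2) + cos φ₁ cos φ₂ sin²(Δλ/2) = 0.0299 + (0.9878)(0.8759)(0.8625) = 0.77614.
Central angle c = 2·arcsin(√a) = 2.15590 rad.
Distance = R·c = 6378.14 × 2.1559 ≈ 13751 km.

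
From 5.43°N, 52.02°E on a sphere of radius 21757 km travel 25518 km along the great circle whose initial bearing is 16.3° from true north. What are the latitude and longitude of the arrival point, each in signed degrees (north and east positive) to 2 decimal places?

66.56°, 92.60°

Angular distance δ = d/R = 25518/21757 = 1.17286 rad; initial bearing θ = 0.2845 rad.
sin φ₂ = sin φ₁ cos δ + cos φ₁ sin δ cos θ = (0.0946)(0.3875) + (0.9955)(0.9219)(0.9598) = 0.9175, so φ₂ = 66.56°.
Δλ = atan2(sin θ sin δ cos φ₁, cos δ − sin φ₁ sin φ₂) = atan2(0.2576, 0.3007) = 40.584°.
λ₂ = 52.020° + 40.584° = 92.60°.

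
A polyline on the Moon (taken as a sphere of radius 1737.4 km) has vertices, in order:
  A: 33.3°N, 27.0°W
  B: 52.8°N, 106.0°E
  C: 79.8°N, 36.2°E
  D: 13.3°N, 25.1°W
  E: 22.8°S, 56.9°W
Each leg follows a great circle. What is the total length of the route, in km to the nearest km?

Leg A→B: central angle 1.4780 rad, distance 2567.8 km.
Leg B→C: central angle 0.6078 rad, distance 1056.0 km.
Leg C→D: central angle 1.2565 rad, distance 2183.0 km.
Leg D→E: central angle 0.8321 rad, distance 1445.7 km.
Total: 2567.8 + 1056.0 + 2183.0 + 1445.7 ≈ 7253 km.

7253 km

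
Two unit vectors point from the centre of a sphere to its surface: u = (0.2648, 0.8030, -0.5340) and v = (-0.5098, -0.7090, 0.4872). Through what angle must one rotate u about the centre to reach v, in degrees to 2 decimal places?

u·v = -0.9645; |u| = 1.0000, |v| = 1.0000.
cos θ = (u·v)/(|u||v|) = -0.9645, so θ = 164.68°.

164.68°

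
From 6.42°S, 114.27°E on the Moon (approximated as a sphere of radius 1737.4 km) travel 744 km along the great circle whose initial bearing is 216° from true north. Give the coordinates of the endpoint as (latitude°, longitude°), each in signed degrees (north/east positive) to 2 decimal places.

-25.82°, 98.54°

Angular distance δ = d/R = 744/1737.4 = 0.42823 rad; initial bearing θ = 3.7699 rad.
sin φ₂ = sin φ₁ cos δ + cos φ₁ sin δ cos θ = (-0.1118)(0.9097) + (0.9937)(0.4153)(-0.8090) = -0.4356, so φ₂ = -25.82°.
Δλ = atan2(sin θ sin δ cos φ₁, cos δ − sin φ₁ sin φ₂) = atan2(-0.2426, 0.8610) = -15.733°.
λ₂ = 114.270° − 15.733° = 98.54°.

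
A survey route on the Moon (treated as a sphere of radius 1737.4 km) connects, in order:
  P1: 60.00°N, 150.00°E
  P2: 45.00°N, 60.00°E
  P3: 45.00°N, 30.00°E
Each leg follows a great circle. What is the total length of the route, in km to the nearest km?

2224 km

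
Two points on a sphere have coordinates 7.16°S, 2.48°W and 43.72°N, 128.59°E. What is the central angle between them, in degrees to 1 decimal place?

With latitudes φ₁ = -7.160°, φ₂ = 43.720° and longitude difference Δλ = 131.070°:
Haversine: a = sin²(Δφ/2) + cos φ₁ cos φ₂ sin²(Δλ/2) = 0.1845 + (0.9922)(0.7227)(0.8285) = 0.77863.
Central angle c = 2·arcsin(√a) = 2.16188 rad.
So the angular separation is 123.9°.

123.9°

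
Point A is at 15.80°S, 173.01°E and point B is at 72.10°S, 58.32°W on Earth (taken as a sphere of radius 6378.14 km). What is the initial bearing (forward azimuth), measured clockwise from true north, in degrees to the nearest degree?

Δλ = 128.670° = 2.2457 rad.
y = sin Δλ · cos φ₂ = (0.7808)(0.3074) = 0.2400
x = cos φ₁ sin φ₂ − sin φ₁ cos φ₂ cos Δλ = (0.9622)(-0.9516) − (-0.2723)(0.3074)(-0.6248) = -0.9679
θ = atan2(y, x) = 166.08°, so the bearing is 166°.

166°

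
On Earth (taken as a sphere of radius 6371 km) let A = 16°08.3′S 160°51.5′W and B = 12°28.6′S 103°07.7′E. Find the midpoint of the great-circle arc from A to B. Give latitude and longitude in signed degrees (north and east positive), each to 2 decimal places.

-20.87°, 150.62°

The central angle between A and B is δ = 1.6090 rad.
With f = 0.5, the slerp weights are sin((1−f)δ)/sin δ = 0.7210 and sin(fδ)/sin δ = 0.7210.
Weighted sum of the unit vectors: (0.7210)·(-0.9075,-0.3150,-0.2780) + (0.7210)·(-0.2218,0.9509,-0.2160) = (-0.8142, 0.4585, -0.3562).
Converting back: φ = atan2(z, √(x²+y²)) = -20.87°, λ = atan2(y, x) = 150.62°.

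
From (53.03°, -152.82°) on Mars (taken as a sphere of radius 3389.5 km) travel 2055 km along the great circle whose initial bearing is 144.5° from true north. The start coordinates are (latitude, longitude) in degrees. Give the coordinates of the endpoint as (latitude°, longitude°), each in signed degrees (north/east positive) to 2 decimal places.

Angular distance δ = d/R = 2055/3389.5 = 0.60628 rad; initial bearing θ = 2.5220 rad.
sin φ₂ = sin φ₁ cos δ + cos φ₁ sin δ cos θ = (0.7990)(0.8218) + (0.6014)(0.5698)(-0.8141) = 0.3776, so φ₂ = 22.18°.
Δλ = atan2(sin θ sin δ cos φ₁, cos δ − sin φ₁ sin φ₂) = atan2(0.1990, 0.5201) = 20.937°.
λ₂ = -152.820° + 20.937° = -131.88°.

22.18°, -131.88°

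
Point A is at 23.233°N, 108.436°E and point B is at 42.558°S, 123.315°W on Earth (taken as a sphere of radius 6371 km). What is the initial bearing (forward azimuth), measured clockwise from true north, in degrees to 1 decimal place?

Δλ = 128.249° = 2.2384 rad.
y = sin Δλ · cos φ₂ = (0.7853)(0.7366) = 0.5785
x = cos φ₁ sin φ₂ − sin φ₁ cos φ₂ cos Δλ = (0.9189)(-0.6763) − (0.3945)(0.7366)(-0.6191) = -0.4416
θ = atan2(y, x) = 127.36°, so the bearing is 127.4°.

127.4°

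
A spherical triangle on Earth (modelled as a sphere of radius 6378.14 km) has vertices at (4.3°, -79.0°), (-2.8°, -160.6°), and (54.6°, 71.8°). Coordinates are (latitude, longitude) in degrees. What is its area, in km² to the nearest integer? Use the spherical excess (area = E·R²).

98875866 km²

Side lengths (central angles): a = 1.9745, b = 2.0299, c = 1.4285 rad; semiperimeter s = 2.7164.
By l'Huilier's theorem, tan(E/4) = √[tan(s/2) tan((s−a)/2) tan((s−b)/2) tan((s−c)/2)], giving spherical excess E = 2.4305 rad.
Area = E·R² = 2.4305 × (6378.14)² ≈ 98875866 km².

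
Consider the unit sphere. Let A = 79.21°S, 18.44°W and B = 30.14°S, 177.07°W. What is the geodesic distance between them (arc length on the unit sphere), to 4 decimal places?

Let φ₁ = -1.3825 rad, φ₂ = -0.5260 rad, and Δλ = -2.7686 rad.
cos c = sin φ₁ sin φ₂ + cos φ₁ cos φ₂ cos Δλ = (-0.9823)(-0.5021) + (0.1872)(0.8648)(-0.9312) = 0.34247,
so c = arccos(0.34247) = 1.22125 rad.
On the unit sphere the arc length equals the central angle: 1.2213.

1.2213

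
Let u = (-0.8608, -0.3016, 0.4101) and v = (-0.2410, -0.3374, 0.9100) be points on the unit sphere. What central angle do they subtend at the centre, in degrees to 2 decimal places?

46.97°

u·v = 0.6824; |u| = 1.0001, |v| = 1.0000.
cos θ = (u·v)/(|u||v|) = 0.6824, so θ = 46.97°.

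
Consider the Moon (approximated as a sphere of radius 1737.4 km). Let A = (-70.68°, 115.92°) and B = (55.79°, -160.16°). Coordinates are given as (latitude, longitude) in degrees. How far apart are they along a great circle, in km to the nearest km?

4231 km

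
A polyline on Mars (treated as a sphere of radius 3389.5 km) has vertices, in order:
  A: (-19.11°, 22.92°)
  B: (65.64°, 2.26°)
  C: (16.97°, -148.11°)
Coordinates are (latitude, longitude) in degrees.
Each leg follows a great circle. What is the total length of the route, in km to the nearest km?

Leg A→B: central angle 1.5043 rad, distance 5098.9 km.
Leg B→C: central angle 1.6479 rad, distance 5585.6 km.
Total: 5098.9 + 5585.6 ≈ 10684 km.

10684 km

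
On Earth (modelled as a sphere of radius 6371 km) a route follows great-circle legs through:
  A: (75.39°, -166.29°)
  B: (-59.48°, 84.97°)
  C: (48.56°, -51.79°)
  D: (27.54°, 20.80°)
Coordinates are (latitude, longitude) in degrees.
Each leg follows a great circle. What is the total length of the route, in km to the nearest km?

Leg A→B: central angle 2.6357 rad, distance 16792.2 km.
Leg B→C: central angle 2.6695 rad, distance 17007.6 km.
Leg C→D: central angle 1.0214 rad, distance 6507.1 km.
Total: 16792.2 + 17007.6 + 6507.1 ≈ 40307 km.

40307 km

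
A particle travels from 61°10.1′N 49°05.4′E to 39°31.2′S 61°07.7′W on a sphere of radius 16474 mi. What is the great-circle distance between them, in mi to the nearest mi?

38332 mi

Let φ₁ = 1.0676 rad, φ₂ = -0.6898 rad, and Δλ = -1.9237 rad.
Haversine: a = sin²(Δφ/2) + cos φ₁ cos φ₂ sin²(Δλ/2) = 0.5927 + (0.4822)(0.7714)(0.6728) = 0.84301.
Central angle c = 2·arcsin(√a) = 2.32681 rad.
Distance = R·c = 16474 × 2.3268 ≈ 38332 mi.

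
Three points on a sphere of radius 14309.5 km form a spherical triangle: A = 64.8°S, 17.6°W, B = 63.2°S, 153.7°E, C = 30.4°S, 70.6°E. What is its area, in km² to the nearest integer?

102683228 km²

Side lengths (central angles): a = 1.0490, b = 1.0822, c = 0.9048 rad; semiperimeter s = 1.5180.
By l'Huilier's theorem, tan(E/4) = √[tan(s/2) tan((s−a)/2) tan((s−b)/2) tan((s−c)/2)], giving spherical excess E = 0.5015 rad.
Area = E·R² = 0.5015 × (14309.5)² ≈ 102683228 km².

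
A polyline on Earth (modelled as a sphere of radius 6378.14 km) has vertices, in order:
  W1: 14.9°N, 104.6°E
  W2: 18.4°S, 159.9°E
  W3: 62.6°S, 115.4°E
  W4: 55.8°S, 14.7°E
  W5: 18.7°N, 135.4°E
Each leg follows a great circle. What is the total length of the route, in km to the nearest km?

Leg W1→W2: central angle 1.1143 rad, distance 7106.9 km.
Leg W2→W3: central angle 0.9376 rad, distance 5980.4 km.
Leg W3→W4: central angle 0.8145 rad, distance 5194.7 km.
Leg W4→W5: central angle 2.1377 rad, distance 13634.3 km.
Total: 7106.9 + 5980.4 + 5194.7 + 13634.3 ≈ 31916 km.

31916 km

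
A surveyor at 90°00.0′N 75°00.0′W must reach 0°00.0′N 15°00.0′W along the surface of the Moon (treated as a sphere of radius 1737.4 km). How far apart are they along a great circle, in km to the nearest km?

2729 km

With latitudes φ₁ = 90.000°, φ₂ = 0.000° and longitude difference Δλ = 60.000°:
cos c = sin φ₁ sin φ₂ + cos φ₁ cos φ₂ cos Δλ = (1.0000)(0.0000) + (0.0000)(1.0000)(0.5000) = 0.00000,
so c = arccos(0.00000) = 1.57080 rad.
Distance = R·c = 1737.4 × 1.5708 ≈ 2729 km.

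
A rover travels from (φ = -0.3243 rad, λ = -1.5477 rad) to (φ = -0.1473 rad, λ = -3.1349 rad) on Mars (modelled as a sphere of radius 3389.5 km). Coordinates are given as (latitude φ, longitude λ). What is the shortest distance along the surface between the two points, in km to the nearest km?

5218 km

With latitudes φ₁ = -18.581°, φ₂ = -8.440° and longitude difference Δλ = -90.940°:
cos c = sin φ₁ sin φ₂ + cos φ₁ cos φ₂ cos Δλ = (-0.3186)(-0.1468) + (0.9479)(0.9892)(-0.0164) = 0.03139,
so c = arccos(0.03139) = 1.53940 rad.
Distance = R·c = 3389.5 × 1.5394 ≈ 5218 km.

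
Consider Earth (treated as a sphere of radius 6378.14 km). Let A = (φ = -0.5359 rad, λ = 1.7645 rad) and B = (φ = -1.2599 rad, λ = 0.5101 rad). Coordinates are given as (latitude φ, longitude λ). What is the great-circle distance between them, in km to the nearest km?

6166 km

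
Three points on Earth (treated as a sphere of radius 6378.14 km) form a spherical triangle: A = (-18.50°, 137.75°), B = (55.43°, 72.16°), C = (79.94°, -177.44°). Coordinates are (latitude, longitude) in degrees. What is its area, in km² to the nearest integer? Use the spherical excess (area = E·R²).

Side lengths (central angles): a = 0.6821, b = 1.7670, c = 1.6097 rad; semiperimeter s = 2.0294.
By l'Huilier's theorem, tan(E/4) = √[tan(s/2) tan((s−a)/2) tan((s−b)/2) tan((s−c)/2)], giving spherical excess E = 0.7510 rad.
Area = E·R² = 0.7510 × (6378.14)² ≈ 30553063 km².

30553063 km²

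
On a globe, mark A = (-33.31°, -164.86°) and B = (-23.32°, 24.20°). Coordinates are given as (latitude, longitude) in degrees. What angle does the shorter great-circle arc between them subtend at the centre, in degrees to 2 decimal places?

Let φ₁ = -0.5814 rad, φ₂ = -0.4070 rad, and Δλ = -2.9835 rad.
cos c = sin φ₁ sin φ₂ + cos φ₁ cos φ₂ cos Δλ = (-0.5492)(-0.3959) + (0.8357)(0.9183)(-0.9875) = -0.54047,
so c = arccos(-0.54047) = 2.14179 rad.
So the angular separation is 122.72°.

122.72°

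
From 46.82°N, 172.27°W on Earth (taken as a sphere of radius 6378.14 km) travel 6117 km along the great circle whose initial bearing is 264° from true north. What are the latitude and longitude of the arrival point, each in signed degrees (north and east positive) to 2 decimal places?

21.11°, 126.95°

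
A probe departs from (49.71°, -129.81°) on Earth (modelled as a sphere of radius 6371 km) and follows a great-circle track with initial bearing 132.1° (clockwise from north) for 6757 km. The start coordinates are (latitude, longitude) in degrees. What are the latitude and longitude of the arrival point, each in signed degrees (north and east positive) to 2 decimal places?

Angular distance δ = d/R = 6757/6371 = 1.06059 rad; initial bearing θ = 2.3056 rad.
sin φ₂ = sin φ₁ cos δ + cos φ₁ sin δ cos θ = (0.7628)(0.4884) + (0.6467)(0.8726)(-0.6704) = -0.0058, so φ₂ = -0.33°.
Δλ = atan2(sin θ sin δ cos φ₁, cos δ − sin φ₁ sin φ₂) = atan2(0.4187, 0.4928) = 40.353°.
λ₂ = -129.810° + 40.353° = -89.46°.

-0.33°, -89.46°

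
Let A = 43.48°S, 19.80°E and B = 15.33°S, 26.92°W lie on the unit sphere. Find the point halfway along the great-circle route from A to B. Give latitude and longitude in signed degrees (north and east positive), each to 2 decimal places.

-31.50°, -7.05°

Central angle δ = 0.8477 rad. Interpolating on the sphere with fraction f = 0.5:
P = [sin((1−f)δ)·A + sin(fδ)·B] / sin δ = 0.5485·A + 0.5485·B in Cartesian coordinates,
giving P = (0.8462, -0.1047, -0.5225), i.e. latitude -31.50°, longitude -7.05°.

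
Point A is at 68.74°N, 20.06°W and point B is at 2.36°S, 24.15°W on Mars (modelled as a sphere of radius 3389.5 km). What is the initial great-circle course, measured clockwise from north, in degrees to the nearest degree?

184°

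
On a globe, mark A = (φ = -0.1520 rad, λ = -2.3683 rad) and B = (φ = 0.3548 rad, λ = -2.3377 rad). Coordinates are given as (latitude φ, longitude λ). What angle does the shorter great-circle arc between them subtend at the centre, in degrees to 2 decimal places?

29.09°

In radians: φ₁ = -0.1520, φ₂ = 0.3548, Δλ = 1.753° = 0.0306 rad.
cos c = sin φ₁ sin φ₂ + cos φ₁ cos φ₂ cos Δλ = (-0.1514)(0.3474) + (0.9885)(0.9377)(0.9995) = 0.87387,
so c = arccos(0.87387) = 0.50769 rad.
So the angular separation is 29.09°.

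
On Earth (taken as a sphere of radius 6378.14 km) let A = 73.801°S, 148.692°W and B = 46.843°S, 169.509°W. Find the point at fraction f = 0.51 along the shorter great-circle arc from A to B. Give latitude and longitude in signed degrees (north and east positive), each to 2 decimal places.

Central angle δ = 0.4973 rad. Interpolating on the sphere with fraction f = 0.51:
P = [sin((1−f)δ)·A + sin(fδ)·B] / sin δ = 0.5058·A + 0.5260·B in Cartesian coordinates,
giving P = (-0.4743, -0.1388, -0.8694), i.e. latitude -60.38°, longitude -163.69°.

-60.38°, -163.69°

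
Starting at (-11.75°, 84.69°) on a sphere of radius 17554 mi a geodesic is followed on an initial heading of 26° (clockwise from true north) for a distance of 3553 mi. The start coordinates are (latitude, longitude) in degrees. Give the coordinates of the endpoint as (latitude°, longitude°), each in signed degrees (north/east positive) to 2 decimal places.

-1.29°, 89.75°

Angular distance δ = d/R = 3553/17554 = 0.20240 rad; initial bearing θ = 0.4538 rad.
sin φ₂ = sin φ₁ cos δ + cos φ₁ sin δ cos θ = (-0.2036)(0.9796) + (0.9790)(0.2010)(0.8988) = -0.0226, so φ₂ = -1.29°.
Δλ = atan2(sin θ sin δ cos φ₁, cos δ − sin φ₁ sin φ₂) = atan2(0.0863, 0.9750) = 5.057°.
λ₂ = 84.690° + 5.057° = 89.75°.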